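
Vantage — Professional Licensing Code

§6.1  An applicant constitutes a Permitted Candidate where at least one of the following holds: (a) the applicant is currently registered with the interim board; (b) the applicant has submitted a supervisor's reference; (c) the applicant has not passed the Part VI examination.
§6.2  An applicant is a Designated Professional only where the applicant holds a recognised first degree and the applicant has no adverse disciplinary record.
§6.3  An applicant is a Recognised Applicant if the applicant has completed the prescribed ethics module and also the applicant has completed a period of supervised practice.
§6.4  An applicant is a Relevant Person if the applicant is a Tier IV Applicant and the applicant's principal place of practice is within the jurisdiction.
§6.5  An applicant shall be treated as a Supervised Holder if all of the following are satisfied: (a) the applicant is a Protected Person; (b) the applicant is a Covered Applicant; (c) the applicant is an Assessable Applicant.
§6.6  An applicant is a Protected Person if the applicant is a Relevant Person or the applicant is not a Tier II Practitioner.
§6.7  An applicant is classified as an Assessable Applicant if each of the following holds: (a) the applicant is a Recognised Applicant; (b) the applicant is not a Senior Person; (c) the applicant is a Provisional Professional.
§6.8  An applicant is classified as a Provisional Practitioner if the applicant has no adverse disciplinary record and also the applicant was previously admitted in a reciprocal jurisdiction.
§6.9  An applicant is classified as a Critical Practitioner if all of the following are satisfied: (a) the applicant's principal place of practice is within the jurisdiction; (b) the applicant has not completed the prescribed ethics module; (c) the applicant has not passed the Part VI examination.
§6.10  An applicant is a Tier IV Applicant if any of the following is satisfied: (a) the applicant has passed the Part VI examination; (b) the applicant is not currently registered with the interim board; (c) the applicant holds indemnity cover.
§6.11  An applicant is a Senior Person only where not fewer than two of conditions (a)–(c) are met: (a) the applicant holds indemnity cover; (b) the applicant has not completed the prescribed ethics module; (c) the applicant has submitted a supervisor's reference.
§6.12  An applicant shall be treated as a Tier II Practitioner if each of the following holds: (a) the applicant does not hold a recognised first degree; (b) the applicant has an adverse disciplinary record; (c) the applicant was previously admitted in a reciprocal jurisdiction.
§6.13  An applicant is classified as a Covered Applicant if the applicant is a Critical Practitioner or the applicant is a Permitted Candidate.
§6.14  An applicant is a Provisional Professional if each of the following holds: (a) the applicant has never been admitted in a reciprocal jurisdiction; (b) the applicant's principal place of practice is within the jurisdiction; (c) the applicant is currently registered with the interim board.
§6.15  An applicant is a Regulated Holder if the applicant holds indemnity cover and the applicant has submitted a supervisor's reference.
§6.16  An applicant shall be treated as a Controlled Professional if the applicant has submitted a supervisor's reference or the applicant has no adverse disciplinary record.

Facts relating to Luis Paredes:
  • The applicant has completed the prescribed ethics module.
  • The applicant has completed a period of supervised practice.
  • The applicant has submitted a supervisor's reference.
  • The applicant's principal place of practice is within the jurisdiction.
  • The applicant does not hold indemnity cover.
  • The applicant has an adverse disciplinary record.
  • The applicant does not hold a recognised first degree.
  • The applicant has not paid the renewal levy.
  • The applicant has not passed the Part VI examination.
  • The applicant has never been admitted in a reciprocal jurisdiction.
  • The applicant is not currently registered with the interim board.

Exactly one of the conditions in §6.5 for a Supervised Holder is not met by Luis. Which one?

Under §6.10: the applicant has passed the Part VI examination? no; or the applicant is not currently registered with the interim board? yes; or the applicant holds indemnity cover? no. So the applicant is a Tier IV Applicant.
Under §6.4: Tier IV Applicant (§6.10)? yes; and the applicant's principal place of practice is within the jurisdiction? yes. So the applicant is a Relevant Person.
Under §6.12: the applicant does not hold a recognised first degree? yes; and the applicant has an adverse disciplinary record? yes; and the applicant was previously admitted in a reciprocal jurisdiction? no. So the applicant is not a Tier II Practitioner.
Under §6.6: Relevant Person (§6.4)? yes; or not a Tier II Practitioner (§6.12)? yes. So the applicant is a Protected Person.
Under §6.9: the applicant's principal place of practice is within the jurisdiction? yes; and the applicant has not completed the prescribed ethics module? no; and the applicant has not passed the Part VI examination? yes. So the applicant is not a Critical Practitioner.
Under §6.1: the applicant is currently registered with the interim board? no; or the applicant has submitted a supervisor's reference? yes; or the applicant has not passed the Part VI examination? yes. So the applicant is a Permitted Candidate.
Under §6.13: Critical Practitioner (§6.9)? no; or Permitted Candidate (§6.1)? yes. So the applicant is a Covered Applicant.
Under §6.3: the applicant has completed the prescribed ethics module? yes; and the applicant has completed a period of supervised practice? yes. So the applicant is a Recognised Applicant.
Under §6.11: the applicant holds indemnity cover? no; the applicant has not completed the prescribed ethics module? no; the applicant has submitted a supervisor's reference? yes — 1 of 3 hold (need ≥2) → not satisfied.
Under §6.14: the applicant has never been admitted in a reciprocal jurisdiction? yes; and the applicant's principal place of practice is within the jurisdiction? yes; and the applicant is currently registered with the interim board? no. So the applicant is not a Provisional Professional.
Under §6.7: Recognised Applicant (§6.3)? yes; and not a Senior Person (§6.11)? yes; and Provisional Professional (§6.14)? no. So the applicant is not an Assessable Applicant.
Under §6.5: Protected Person (§6.6)? yes; and Covered Applicant (§6.13)? yes; and Assessable Applicant (§6.7)? no. So the applicant is not a Supervised Holder.

Assessable Applicant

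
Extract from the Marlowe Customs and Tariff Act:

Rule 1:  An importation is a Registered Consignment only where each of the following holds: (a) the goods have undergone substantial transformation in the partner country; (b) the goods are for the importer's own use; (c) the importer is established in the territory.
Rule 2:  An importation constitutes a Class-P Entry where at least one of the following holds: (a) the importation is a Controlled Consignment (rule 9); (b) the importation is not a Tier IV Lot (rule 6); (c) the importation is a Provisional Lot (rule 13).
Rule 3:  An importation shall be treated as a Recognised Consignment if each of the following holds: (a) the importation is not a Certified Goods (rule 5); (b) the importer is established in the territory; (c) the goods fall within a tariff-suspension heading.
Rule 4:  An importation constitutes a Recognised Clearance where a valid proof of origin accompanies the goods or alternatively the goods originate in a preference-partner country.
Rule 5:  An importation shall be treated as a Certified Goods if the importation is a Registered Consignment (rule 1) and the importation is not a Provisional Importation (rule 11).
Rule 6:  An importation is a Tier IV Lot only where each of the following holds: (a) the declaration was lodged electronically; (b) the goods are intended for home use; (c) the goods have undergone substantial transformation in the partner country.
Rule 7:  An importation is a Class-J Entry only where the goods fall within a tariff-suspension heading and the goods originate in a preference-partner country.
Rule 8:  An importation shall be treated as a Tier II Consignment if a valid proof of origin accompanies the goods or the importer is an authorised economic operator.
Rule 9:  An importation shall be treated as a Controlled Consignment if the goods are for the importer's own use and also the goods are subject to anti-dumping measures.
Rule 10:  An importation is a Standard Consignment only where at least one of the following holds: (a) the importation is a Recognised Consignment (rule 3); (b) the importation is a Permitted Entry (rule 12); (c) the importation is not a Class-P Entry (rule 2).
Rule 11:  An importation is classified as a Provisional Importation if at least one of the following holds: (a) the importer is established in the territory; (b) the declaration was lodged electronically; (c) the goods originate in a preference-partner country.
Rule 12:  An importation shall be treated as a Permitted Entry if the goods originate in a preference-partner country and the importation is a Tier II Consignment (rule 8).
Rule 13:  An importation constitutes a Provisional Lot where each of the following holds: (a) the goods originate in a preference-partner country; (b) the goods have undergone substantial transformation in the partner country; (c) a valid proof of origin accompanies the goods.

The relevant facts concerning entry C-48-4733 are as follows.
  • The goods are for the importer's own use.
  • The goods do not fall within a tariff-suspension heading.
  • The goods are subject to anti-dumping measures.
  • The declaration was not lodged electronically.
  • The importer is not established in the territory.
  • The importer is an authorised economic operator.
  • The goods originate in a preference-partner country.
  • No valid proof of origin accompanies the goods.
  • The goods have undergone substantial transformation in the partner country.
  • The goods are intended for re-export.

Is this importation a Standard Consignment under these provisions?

rule 1 — Registered Consignment: [the goods have undergone substantial transformation in the partner country? yes] AND [the goods are for the importer's own use? yes] AND [the importer is established in the territory? no] → not satisfied.
rule 11 — Provisional Importation: [the importer is established in the territory? no] OR [the declaration was lodged electronically? no] OR [the goods originate in a preference-partner country? yes] → satisfied.
rule 5 — Certified Goods: [Registered Consignment (rule 1)? no] AND [not a Provisional Importation (rule 11)? no] → not satisfied.
rule 3 — Recognised Consignment: [not a Certified Goods (rule 5)? yes] AND [the importer is established in the territory? no] AND [the goods fall within a tariff-suspension heading? no] → not satisfied.
rule 8 — Tier II Consignment: [a valid proof of origin accompanies the goods? no] OR [the importer is an authorised economic operator? yes] → satisfied.
rule 12 — Permitted Entry: [the goods originate in a preference-partner country? yes] AND [Tier II Consignment (rule 8)? yes] → satisfied.
rule 9 — Controlled Consignment: [the goods are for the importer's own use? yes] AND [the goods are subject to anti-dumping measures? yes] → satisfied.
rule 6 — Tier IV Lot: [the declaration was lodged electronically? no] AND [the goods are intended for home use? no] AND [the goods have undergone substantial transformation in the partner country? yes] → not satisfied.
rule 13 — Provisional Lot: [the goods originate in a preference-partner country? yes] AND [the goods have undergone substantial transformation in the partner country? yes] AND [a valid proof of origin accompanies the goods? no] → not satisfied.
rule 2 — Class-P Entry: [Controlled Consignment (rule 9)? yes] OR [not a Tier IV Lot (rule 6)? yes] OR [Provisional Lot (rule 13)? no] → satisfied.
rule 10 — Standard Consignment: [Recognised Consignment (rule 3)? no] OR [Permitted Entry (rule 12)? yes] OR [not a Class-P Entry (rule 2)? no] → satisfied.

Yes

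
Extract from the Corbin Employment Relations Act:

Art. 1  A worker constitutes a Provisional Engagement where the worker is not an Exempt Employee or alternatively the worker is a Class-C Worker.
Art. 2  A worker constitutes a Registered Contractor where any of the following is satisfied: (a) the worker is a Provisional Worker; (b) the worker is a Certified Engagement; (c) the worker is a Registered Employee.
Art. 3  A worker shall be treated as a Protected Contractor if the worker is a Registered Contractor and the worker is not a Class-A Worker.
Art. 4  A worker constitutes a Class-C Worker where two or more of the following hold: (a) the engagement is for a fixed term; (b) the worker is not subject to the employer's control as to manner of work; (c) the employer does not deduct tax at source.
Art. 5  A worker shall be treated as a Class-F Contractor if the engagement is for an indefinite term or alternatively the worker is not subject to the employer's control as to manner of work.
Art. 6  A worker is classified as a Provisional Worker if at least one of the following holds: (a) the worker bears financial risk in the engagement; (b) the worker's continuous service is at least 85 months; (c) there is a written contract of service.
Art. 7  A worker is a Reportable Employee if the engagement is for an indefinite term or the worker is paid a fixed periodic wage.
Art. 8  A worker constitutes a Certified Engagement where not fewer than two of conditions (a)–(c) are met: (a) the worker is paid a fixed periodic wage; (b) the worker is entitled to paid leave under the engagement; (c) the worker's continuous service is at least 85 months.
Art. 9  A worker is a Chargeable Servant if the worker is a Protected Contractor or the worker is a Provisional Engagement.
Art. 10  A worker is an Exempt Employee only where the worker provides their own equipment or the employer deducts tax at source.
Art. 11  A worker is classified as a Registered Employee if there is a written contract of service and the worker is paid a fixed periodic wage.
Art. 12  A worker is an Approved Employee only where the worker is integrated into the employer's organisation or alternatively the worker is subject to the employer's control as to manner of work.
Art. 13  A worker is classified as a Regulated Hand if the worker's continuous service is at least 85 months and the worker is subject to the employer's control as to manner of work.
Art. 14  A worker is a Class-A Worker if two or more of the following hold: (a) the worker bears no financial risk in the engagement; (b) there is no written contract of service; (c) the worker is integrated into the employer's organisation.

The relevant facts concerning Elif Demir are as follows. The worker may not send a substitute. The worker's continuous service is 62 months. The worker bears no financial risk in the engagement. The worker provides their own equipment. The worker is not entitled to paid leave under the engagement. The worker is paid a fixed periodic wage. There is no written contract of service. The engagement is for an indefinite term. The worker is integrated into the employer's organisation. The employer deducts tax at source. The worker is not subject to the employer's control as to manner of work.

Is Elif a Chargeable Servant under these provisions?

article 6 — Provisional Worker: [the worker bears financial risk in the engagement? no] OR [worker's continuous service: 62 months ≥ 85 months? no] OR [there is a written contract of service? no] → not satisfied.
article 8 — Certified Engagement: the worker is paid a fixed periodic wage? yes; the worker is entitled to paid leave under the engagement? no; worker's continuous service: 62 months ≥ 85 months? no — 1 of 3 hold (need ≥2) → not satisfied.
article 11 — Registered Employee: [there is a written contract of service? no] AND [the worker is paid a fixed periodic wage? yes] → not satisfied.
article 2 — Registered Contractor: [Provisional Worker (article 6)? no] OR [Certified Engagement (article 8)? no] OR [Registered Employee (article 11)? no] → not satisfied.
article 14 — Class-A Worker: the worker bears no financial risk in the engagement? yes; there is no written contract of service? yes; the worker is integrated into the employer's organisation? yes — 3 of 3 hold (need ≥2) → satisfied.
article 3 — Protected Contractor: [Registered Contractor (article 2)? no] AND [not a Class-A Worker (article 14)? no] → not satisfied.
article 10 — Exempt Employee: [the worker provides their own equipment? yes] OR [the employer deducts tax at source? yes] → satisfied.
article 4 — Class-C Worker: the engagement is for a fixed term? no; the worker is not subject to the employer's control as to manner of work? yes; the employer does not deduct tax at source? no — 1 of 3 hold (need ≥2) → not satisfied.
article 1 — Provisional Engagement: [not an Exempt Employee (article 10)? no] OR [Class-C Worker (article 4)? no] → not satisfied.
article 9 — Chargeable Servant: [Protected Contractor (article 3)? no] OR [Provisional Engagement (article 1)? no] → not satisfied.

No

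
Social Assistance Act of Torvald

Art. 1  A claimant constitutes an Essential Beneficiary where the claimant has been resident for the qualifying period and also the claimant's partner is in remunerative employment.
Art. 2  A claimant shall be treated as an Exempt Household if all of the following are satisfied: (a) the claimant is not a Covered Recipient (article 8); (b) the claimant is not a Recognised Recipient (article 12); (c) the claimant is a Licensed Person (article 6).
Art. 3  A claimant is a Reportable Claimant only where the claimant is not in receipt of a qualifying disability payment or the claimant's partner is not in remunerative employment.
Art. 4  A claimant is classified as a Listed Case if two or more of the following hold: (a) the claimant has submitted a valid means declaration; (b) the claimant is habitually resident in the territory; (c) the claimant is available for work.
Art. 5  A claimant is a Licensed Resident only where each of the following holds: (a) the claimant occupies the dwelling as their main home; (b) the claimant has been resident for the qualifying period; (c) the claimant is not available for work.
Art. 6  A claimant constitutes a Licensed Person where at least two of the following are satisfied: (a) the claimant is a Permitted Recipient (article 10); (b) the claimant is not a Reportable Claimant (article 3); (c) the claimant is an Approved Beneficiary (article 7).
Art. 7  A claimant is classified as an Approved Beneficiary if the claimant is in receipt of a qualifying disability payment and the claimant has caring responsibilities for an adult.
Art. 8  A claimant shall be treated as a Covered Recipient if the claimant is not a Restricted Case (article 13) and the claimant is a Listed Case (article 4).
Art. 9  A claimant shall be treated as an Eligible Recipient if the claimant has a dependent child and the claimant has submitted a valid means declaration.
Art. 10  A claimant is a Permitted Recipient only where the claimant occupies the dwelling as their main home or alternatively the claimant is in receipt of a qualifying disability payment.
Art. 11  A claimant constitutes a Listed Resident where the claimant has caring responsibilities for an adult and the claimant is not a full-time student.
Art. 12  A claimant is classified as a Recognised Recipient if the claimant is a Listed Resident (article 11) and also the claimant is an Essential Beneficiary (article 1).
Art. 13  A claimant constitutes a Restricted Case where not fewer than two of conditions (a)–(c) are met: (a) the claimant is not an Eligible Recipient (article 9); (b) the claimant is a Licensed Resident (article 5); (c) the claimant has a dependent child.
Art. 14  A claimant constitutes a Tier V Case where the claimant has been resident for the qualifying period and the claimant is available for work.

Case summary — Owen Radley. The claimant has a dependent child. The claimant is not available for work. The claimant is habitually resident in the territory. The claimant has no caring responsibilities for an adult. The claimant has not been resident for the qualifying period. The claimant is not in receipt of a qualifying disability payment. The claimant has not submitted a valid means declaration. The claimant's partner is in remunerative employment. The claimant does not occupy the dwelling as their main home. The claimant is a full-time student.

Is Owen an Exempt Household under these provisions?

article 9 — Eligible Recipient: [the claimant has a dependent child? yes] AND [the claimant has submitted a valid means declaration? no] → not satisfied.
article 5 — Licensed Resident: [the claimant occupies the dwelling as their main home? no] AND [the claimant has been resident for the qualifying period? no] AND [the claimant is not available for work? yes] → not satisfied.
article 13 — Restricted Case: not an Eligible Recipient (article 9)? yes; Licensed Resident (article 5)? no; the claimant has a dependent child? yes — 2 of 3 hold (need ≥2) → satisfied.
article 4 — Listed Case: the claimant has submitted a valid means declaration? no; the claimant is habitually resident in the territory? yes; the claimant is available for work? no — 1 of 3 hold (need ≥2) → not satisfied.
article 8 — Covered Recipient: [not a Restricted Case (article 13)? no] AND [Listed Case (article 4)? no] → not satisfied.
article 11 — Listed Resident: [the claimant has caring responsibilities for an adult? no] AND [the claimant is not a full-time student? no] → not satisfied.
article 1 — Essential Beneficiary: [the claimant has been resident for the qualifying period? no] AND [the claimant's partner is in remunerative employment? yes] → not satisfied.
article 12 — Recognised Recipient: [Listed Resident (article 11)? no] AND [Essential Beneficiary (article 1)? no] → not satisfied.
article 10 — Permitted Recipient: [the claimant occupies the dwelling as their main home? no] OR [the claimant is in receipt of a qualifying disability payment? no] → not satisfied.
article 3 — Reportable Claimant: [the claimant is not in receipt of a qualifying disability payment? yes] OR [the claimant's partner is not in remunerative employment? no] → satisfied.
article 7 — Approved Beneficiary: [the claimant is in receipt of a qualifying disability payment? no] AND [the claimant has caring responsibilities for an adult? no] → not satisfied.
article 6 — Licensed Person: Permitted Recipient (article 10)? no; not a Reportable Claimant (article 3)? no; Approved Beneficiary (article 7)? no — 0 of 3 hold (need ≥2) → not satisfied.
article 2 — Exempt Household: [not a Covered Recipient (article 8)? yes] AND [not a Recognised Recipient (article 12)? yes] AND [Licensed Person (article 6)? no] → not satisfied.

No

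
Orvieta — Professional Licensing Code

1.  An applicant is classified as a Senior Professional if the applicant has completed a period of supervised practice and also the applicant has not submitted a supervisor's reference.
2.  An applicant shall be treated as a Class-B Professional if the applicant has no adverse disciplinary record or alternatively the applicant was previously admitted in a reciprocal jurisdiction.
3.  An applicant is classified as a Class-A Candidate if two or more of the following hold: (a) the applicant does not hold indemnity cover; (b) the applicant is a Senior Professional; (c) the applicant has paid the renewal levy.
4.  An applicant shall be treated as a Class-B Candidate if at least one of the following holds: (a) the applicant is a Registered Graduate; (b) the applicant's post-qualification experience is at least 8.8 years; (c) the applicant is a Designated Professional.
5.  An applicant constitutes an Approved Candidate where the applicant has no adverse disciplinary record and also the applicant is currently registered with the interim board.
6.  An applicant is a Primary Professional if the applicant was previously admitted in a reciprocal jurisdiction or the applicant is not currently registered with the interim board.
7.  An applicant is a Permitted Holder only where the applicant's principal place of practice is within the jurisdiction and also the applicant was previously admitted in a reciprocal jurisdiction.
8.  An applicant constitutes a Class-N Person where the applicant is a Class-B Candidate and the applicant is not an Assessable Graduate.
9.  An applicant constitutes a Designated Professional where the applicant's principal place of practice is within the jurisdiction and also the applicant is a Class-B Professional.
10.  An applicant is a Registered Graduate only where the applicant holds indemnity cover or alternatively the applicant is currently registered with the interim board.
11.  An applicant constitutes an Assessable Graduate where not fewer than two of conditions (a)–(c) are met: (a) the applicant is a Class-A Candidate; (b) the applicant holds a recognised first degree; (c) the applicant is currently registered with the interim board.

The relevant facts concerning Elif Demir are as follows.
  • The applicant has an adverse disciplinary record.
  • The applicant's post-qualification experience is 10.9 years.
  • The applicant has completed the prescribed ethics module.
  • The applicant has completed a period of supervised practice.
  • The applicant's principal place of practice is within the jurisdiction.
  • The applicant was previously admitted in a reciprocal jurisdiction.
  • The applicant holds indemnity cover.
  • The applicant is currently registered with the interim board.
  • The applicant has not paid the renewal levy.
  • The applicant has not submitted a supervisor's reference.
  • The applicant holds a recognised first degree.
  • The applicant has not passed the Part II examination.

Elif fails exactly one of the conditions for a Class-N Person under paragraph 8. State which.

Assessable Graduate

Under paragraph 10: the applicant holds indemnity cover? yes; or the applicant is currently registered with the interim board? yes. So the applicant is a Registered Graduate.
Under paragraph 2: the applicant has no adverse disciplinary record? no; or the applicant was previously admitted in a reciprocal jurisdiction? yes. So the applicant is a Class-B Professional.
Under paragraph 9: the applicant's principal place of practice is within the jurisdiction? yes; and Class-B Professional (paragraph 2)? yes. So the applicant is a Designated Professional.
Under paragraph 4: Registered Graduate (paragraph 10)? yes; or applicant's post-qualification experience: 10.9 years ≥ 8.8 years? yes; or Designated Professional (paragraph 9)? yes. So the applicant is a Class-B Candidate.
Under paragraph 1: the applicant has completed a period of supervised practice? yes; and the applicant has not submitted a supervisor's reference? yes. So the applicant is a Senior Professional.
Under paragraph 3: the applicant does not hold indemnity cover? no; Senior Professional (paragraph 1)? yes; the applicant has paid the renewal levy? no — 1 of 3 hold (need ≥2) → not satisfied.
Under paragraph 11: Class-A Candidate (paragraph 3)? no; the applicant holds a recognised first degree? yes; the applicant is currently registered with the interim board? yes — 2 of 3 hold (need ≥2) → satisfied.
Under paragraph 8: Class-B Candidate (paragraph 4)? yes; and not an Assessable Graduate (paragraph 11)? no. So the applicant is not a Class-N Person.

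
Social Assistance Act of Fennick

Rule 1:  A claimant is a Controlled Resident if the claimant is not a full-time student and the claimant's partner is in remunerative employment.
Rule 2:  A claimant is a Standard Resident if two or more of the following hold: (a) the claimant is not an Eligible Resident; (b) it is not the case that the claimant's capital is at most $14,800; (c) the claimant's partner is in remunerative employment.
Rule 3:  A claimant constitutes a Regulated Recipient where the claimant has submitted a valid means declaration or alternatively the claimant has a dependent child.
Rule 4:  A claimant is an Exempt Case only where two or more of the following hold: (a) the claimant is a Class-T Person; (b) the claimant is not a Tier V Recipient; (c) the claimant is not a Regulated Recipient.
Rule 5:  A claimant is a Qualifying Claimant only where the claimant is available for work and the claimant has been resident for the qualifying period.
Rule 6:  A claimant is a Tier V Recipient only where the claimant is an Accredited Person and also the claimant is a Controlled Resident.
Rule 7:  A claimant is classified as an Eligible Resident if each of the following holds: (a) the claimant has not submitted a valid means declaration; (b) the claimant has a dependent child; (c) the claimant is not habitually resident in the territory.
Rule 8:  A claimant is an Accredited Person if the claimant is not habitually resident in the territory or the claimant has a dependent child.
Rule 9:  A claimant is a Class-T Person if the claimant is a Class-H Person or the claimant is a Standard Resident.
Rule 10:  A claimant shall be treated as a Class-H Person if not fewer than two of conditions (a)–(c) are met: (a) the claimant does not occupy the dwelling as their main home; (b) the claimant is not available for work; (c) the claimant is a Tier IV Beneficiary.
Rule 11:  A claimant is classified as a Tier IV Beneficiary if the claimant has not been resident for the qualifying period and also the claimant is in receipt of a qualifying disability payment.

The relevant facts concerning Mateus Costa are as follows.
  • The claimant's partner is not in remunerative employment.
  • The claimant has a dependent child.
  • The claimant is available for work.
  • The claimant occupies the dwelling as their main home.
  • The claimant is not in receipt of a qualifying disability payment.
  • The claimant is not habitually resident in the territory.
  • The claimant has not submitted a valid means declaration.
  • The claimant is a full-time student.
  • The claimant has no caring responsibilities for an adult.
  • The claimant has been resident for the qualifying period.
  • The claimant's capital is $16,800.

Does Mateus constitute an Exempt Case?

rule 11 — Tier IV Beneficiary: [the claimant has not been resident for the qualifying period? no] AND [the claimant is in receipt of a qualifying disability payment? no] → not satisfied.
rule 10 — Class-H Person: the claimant does not occupy the dwelling as their main home? no; the claimant is not available for work? no; Tier IV Beneficiary (rule 11)? no — 0 of 3 hold (need ≥2) → not satisfied.
rule 7 — Eligible Resident: [the claimant has not submitted a valid means declaration? yes] AND [the claimant has a dependent child? yes] AND [the claimant is not habitually resident in the territory? yes] → satisfied.
rule 2 — Standard Resident: not an Eligible Resident (rule 7)? no; claimant's capital: $16,800 ≤ $14,800? no, so negated condition yes; the claimant's partner is in remunerative employment? no — 1 of 3 hold (need ≥2) → not satisfied.
rule 9 — Class-T Person: [Class-H Person (rule 10)? no] OR [Standard Resident (rule 2)? no] → not satisfied.
rule 8 — Accredited Person: [the claimant is not habitually resident in the territory? yes] OR [the claimant has a dependent child? yes] → satisfied.
rule 1 — Controlled Resident: [the claimant is not a full-time student? no] AND [the claimant's partner is in remunerative employment? no] → not satisfied.
rule 6 — Tier V Recipient: [Accredited Person (rule 8)? yes] AND [Controlled Resident (rule 1)? no] → not satisfied.
rule 3 — Regulated Recipient: [the claimant has submitted a valid means declaration? no] OR [the claimant has a dependent child? yes] → satisfied.
rule 4 — Exempt Case: Class-T Person (rule 9)? no; not a Tier V Recipient (rule 6)? yes; not a Regulated Recipient (rule 3)? no — 1 of 3 hold (need ≥2) → not satisfied.

No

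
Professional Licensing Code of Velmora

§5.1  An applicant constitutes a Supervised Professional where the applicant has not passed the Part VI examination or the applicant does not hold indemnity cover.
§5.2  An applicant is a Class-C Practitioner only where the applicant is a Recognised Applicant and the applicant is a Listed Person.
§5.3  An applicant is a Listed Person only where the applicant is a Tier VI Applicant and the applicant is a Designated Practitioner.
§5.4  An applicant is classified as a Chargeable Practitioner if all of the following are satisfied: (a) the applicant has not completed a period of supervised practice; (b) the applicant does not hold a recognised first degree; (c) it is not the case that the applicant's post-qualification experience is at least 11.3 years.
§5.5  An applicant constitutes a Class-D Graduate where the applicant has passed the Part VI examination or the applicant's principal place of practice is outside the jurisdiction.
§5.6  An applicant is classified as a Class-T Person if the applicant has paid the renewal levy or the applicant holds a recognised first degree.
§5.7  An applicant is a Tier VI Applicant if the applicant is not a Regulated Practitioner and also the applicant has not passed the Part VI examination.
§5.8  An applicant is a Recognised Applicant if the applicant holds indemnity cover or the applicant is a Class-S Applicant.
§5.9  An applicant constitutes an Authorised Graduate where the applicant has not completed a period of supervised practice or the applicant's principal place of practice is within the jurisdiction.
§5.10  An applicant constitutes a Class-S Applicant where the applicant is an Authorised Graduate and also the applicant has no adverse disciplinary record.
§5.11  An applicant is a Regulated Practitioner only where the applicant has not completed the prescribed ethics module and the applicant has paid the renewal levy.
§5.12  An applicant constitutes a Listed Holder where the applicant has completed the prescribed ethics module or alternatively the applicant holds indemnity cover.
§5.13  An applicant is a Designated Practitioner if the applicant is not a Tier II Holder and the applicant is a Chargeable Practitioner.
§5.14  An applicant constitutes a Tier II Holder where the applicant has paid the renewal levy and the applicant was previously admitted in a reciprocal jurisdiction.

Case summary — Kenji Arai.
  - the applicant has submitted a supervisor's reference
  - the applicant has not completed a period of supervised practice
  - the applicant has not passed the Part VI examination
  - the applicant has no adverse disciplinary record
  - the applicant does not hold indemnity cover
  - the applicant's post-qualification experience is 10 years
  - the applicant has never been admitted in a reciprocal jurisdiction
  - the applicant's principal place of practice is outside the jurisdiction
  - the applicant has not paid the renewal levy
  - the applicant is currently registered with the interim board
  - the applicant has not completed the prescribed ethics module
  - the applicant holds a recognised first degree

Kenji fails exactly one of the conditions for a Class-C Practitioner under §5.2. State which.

§5.9 — Authorised Graduate: [the applicant has not completed a period of supervised practice? yes] OR [the applicant's principal place of practice is within the jurisdiction? no] → satisfied.
§5.10 — Class-S Applicant: [Authorised Graduate (§5.9)? yes] AND [the applicant has no adverse disciplinary record? yes] → satisfied.
§5.8 — Recognised Applicant: [the applicant holds indemnity cover? no] OR [Class-S Applicant (§5.10)? yes] → satisfied.
§5.11 — Regulated Practitioner: [the applicant has not completed the prescribed ethics module? yes] AND [the applicant has paid the renewal levy? no] → not satisfied.
§5.7 — Tier VI Applicant: [not a Regulated Practitioner (§5.11)? yes] AND [the applicant has not passed the Part VI examination? yes] → satisfied.
§5.14 — Tier II Holder: [the applicant has paid the renewal levy? no] AND [the applicant was previously admitted in a reciprocal jurisdiction? no] → not satisfied.
§5.4 — Chargeable Practitioner: [the applicant has not completed a period of supervised practice? yes] AND [the applicant does not hold a recognised first degree? no] AND [applicant's post-qualification experience: 10 years ≥ 11.3 years? no, so negated condition yes] → not satisfied.
§5.13 — Designated Practitioner: [not a Tier II Holder (§5.14)? yes] AND [Chargeable Practitioner (§5.4)? no] → not satisfied.
§5.3 — Listed Person: [Tier VI Applicant (§5.7)? yes] AND [Designated Practitioner (§5.13)? no] → not satisfied.
§5.2 — Class-C Practitioner: [Recognised Applicant (§5.8)? yes] AND [Listed Person (§5.3)? no] → not satisfied.

Listed Person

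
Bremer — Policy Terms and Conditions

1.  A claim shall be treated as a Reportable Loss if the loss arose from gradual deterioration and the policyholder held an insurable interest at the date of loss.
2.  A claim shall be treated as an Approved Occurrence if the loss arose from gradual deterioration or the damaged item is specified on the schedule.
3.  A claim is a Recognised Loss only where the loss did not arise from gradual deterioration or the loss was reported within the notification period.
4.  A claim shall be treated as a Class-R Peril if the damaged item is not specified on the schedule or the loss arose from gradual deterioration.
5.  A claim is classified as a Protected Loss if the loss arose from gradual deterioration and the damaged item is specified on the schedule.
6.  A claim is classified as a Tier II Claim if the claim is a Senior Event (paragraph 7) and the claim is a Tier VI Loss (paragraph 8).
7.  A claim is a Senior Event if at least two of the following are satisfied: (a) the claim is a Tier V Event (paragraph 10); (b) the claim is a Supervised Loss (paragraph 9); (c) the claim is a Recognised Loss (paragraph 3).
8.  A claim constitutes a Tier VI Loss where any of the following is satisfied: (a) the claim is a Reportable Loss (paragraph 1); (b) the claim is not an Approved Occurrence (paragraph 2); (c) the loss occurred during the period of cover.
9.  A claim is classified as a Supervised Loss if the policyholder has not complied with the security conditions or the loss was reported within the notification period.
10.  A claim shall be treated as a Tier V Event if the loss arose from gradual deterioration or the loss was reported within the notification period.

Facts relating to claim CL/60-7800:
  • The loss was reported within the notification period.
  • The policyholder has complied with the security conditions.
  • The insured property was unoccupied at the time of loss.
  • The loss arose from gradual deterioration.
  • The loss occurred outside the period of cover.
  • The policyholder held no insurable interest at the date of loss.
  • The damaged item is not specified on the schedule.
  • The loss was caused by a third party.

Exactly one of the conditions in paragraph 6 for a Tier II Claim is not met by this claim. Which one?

Tier VI Loss

paragraph 10 — Tier V Event: [the loss arose from gradual deterioration? yes] OR [the loss was reported within the notification period? yes] → satisfied.
paragraph 9 — Supervised Loss: [the policyholder has not complied with the security conditions? no] OR [the loss was reported within the notification period? yes] → satisfied.
paragraph 3 — Recognised Loss: [the loss did not arise from gradual deterioration? no] OR [the loss was reported within the notification period? yes] → satisfied.
paragraph 7 — Senior Event: Tier V Event (paragraph 10)? yes; Supervised Loss (paragraph 9)? yes; Recognised Loss (paragraph 3)? yes — 3 of 3 hold (need ≥2) → satisfied.
paragraph 1 — Reportable Loss: [the loss arose from gradual deterioration? yes] AND [the policyholder held an insurable interest at the date of loss? no] → not satisfied.
paragraph 2 — Approved Occurrence: [the loss arose from gradual deterioration? yes] OR [the damaged item is specified on the schedule? no] → satisfied.
paragraph 8 — Tier VI Loss: [Reportable Loss (paragraph 1)? no] OR [not an Approved Occurrence (paragraph 2)? no] OR [the loss occurred during the period of cover? no] → not satisfied.
paragraph 6 — Tier II Claim: [Senior Event (paragraph 7)? yes] AND [Tier VI Loss (paragraph 8)? no] → not satisfied.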